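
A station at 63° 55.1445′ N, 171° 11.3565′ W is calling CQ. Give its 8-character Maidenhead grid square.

AP43jw70

Add 180° to longitude and 90° to latitude: 8.81072, 153.91907.
Field: 8.81072/20 → 0 → A, 153.91907/10 → 15 → P; chars AP.
Square: 8.81072/2 → 4, 3.91907/1 → 3; chars 43.
Subsquare: 0.81072/0.0833333 → 9 → j, 0.91907/0.0416667 → 22 → w; chars jw.
Extended square: 0.06072/0.00833333 → 7, 0.00241/0.00416667 → 0; chars 70.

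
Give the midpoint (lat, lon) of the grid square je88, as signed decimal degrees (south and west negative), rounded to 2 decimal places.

-41.50, 17.00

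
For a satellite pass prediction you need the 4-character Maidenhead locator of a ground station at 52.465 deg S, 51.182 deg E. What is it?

Shift to the Maidenhead origin (180°W, 90°S): lon 231.18, lat 37.53.
Field: 231.18/20 → 11 → L, 37.53/10 → 3 → D; chars LD.
Square: 11.18/2 → 5, 7.53/1 → 7; chars 57.

LD57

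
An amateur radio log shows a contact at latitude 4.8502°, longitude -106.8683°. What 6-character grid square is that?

DJ64nu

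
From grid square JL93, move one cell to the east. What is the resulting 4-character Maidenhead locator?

KL03

Longitude square 9; +1 → 10, wraps to 0, carry into field.
Longitude field J = 9; +1 → 10 = K.
The latitude characters are unchanged.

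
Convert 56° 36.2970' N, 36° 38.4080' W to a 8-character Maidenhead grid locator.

Shift to the Maidenhead origin (180°W, 90°S): lon 143.35987, lat 146.60495.
Field: 143.35987/20 → 7 → H, 146.60495/10 → 14 → O; chars HO.
Square: 3.35987/2 → 1, 6.60495/1 → 6; chars 16.
Subsquare: 1.35987/0.0833333 → 16 → q, 0.60495/0.0416667 → 14 → o; chars qo.
Extended square: 0.02653/0.00833333 → 3, 0.02162/0.00416667 → 5; chars 35.

HO16qo35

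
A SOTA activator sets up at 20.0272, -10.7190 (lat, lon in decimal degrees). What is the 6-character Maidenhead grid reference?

Shift to the Maidenhead origin (180°W, 90°S): lon 169.2810, lat 110.0272.
Field (20°×10°, letters A–R): lon ⌊169.2810/20⌋ = 8 → I; lat ⌊110.0272/10⌋ = 11 → L.
Square (2°×1°, digits 0–9): lon ⌊9.2810/2⌋ = 4; lat ⌊0.0272/1⌋ = 0.
Subsquare (5′×2.5′, letters a–x): lon ⌊1.2810/0.0833333⌋ = 15 → p; lat ⌊0.0272/0.0416667⌋ = 0 → a.

IL40pa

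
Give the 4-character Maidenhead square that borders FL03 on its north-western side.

EL94

Longitude square 0; −1 → -1, wraps to 9, carry into field.
Longitude field F = 5; −1 → 4 = E.
Latitude square 3; +1 → 4.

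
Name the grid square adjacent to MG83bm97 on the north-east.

MG83cm08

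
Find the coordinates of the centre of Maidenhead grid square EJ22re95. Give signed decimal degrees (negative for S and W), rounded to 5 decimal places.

2.18958, -94.50417

Field E=4, J=9: +4·20° lon, +9·10° lat → SW at lon -100°, lat 0°.
Square 2, 2: +2·2° lon, +2·1° lat → SW at lon -96°, lat 2°.
Subsquare r=17, e=4: +17·0.0833333° lon, +4·0.0416667° lat → SW at lon -94.5833°, lat 2.16667°.
Extended square 9, 5: +9·0.00833333° lon, +5·0.00416667° lat → SW at lon -94.5083°, lat 2.1875°.
Cell spans 0.00833333° lon × 0.00416667° lat. Centre is SW corner plus half of each.
latitude 2.18958, longitude -94.50417.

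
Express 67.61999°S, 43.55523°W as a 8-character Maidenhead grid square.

GC82fj31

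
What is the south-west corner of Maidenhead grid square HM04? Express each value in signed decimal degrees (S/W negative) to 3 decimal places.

34.000, -40.000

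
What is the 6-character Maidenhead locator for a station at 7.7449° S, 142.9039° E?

QI12kg

Shift to the Maidenhead origin (180°W, 90°S): lon 322.9039, lat 82.2551.
Field: lon ⌊322.9039/20⌋ = 16 → Q; lat ⌊82.2551/10⌋ = 8 → I.
Square: lon ⌊2.9039/2⌋ = 1; lat ⌊2.2551/1⌋ = 2.
Subsquare: lon ⌊0.9039/0.0833333⌋ = 10 → k; lat ⌊0.2551/0.0416667⌋ = 6 → g.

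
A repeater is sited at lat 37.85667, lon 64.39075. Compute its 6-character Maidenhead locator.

MM27eu

Offset from 180°W / 90°S: lon 244.3907°, lat 127.8567°.
Field: lon ⌊244.3907/20⌋ = 12 → M; lat ⌊127.8567/10⌋ = 12 → M.
Square: lon ⌊4.3907/2⌋ = 2; lat ⌊7.8567/1⌋ = 7.
Subsquare: lon ⌊0.3907/0.0833333⌋ = 4 → e; lat ⌊0.8567/0.0416667⌋ = 20 → u.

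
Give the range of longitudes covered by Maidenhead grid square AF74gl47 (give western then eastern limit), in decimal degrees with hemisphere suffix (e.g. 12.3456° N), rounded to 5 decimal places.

Field A=0, F=5: +0·20° lon, +5·10° lat → SW at lon -180°, lat -40°.
Square 7, 4: +7·2° lon, +4·1° lat → SW at lon -166°, lat -36°.
Subsquare g=6, l=11: +6·0.0833333° lon, +11·0.0416667° lat → SW at lon -165.5°, lat -35.5417°.
Extended square 4, 7: +4·0.00833333° lon, +7·0.00416667° lat → SW at lon -165.467°, lat -35.5125°.
Cell spans 0.00833333° lon × 0.00416667° lat.
west 165.46667° W, east 165.45833° W.

165.46667° W, 165.45833° W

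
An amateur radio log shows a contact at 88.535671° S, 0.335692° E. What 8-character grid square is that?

JA01el01

Shift to the Maidenhead origin (180°W, 90°S): lon 180.33569, lat 1.46433.
Field: lon ⌊180.33569/20⌋ = 9 → J; lat ⌊1.46433/10⌋ = 0 → A.
Square: lon ⌊0.33569/2⌋ = 0; lat ⌊1.46433/1⌋ = 1.
Subsquare: lon ⌊0.33569/0.0833333⌋ = 4 → e; lat ⌊0.46433/0.0416667⌋ = 11 → l.
Extended square: lon ⌊0.00236/0.00833333⌋ = 0; lat ⌊0.00600/0.00416667⌋ = 1.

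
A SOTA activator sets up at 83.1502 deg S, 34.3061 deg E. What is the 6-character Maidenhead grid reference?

Shift to the Maidenhead origin (180°W, 90°S): lon 214.3061, lat 6.8498.
Field: lon ⌊214.3061/20⌋ = 10 → K; lat ⌊6.8498/10⌋ = 0 → A.
Square: lon ⌊14.3061/2⌋ = 7; lat ⌊6.8498/1⌋ = 6.
Subsquare: lon ⌊0.3061/0.0833333⌋ = 3 → d; lat ⌊0.8498/0.0416667⌋ = 20 → u.

KA76du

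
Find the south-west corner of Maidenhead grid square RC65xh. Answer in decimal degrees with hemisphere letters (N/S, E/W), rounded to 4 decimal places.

64.7083° S, 173.9167° E

Field R=17, C=2: +17·20° lon, +2·10° lat → SW at lon 160°, lat -70°.
Square 6, 5: +6·2° lon, +5·1° lat → SW at lon 172°, lat -65°.
Subsquare x=23, h=7: +23·0.0833333° lon, +7·0.0416667° lat → SW at lon 173.917°, lat -64.7083°.
latitude 64.7083° S, longitude 173.9167° E.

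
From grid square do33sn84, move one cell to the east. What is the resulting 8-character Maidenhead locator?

DO33sn94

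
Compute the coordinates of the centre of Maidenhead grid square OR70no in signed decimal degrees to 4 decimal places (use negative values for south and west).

Field O=14, R=17: +14·20° lon, +17·10° lat → SW at lon 100°, lat 80°.
Square 7, 0: +7·2° lon, +0·1° lat → SW at lon 114°, lat 80°.
Subsquare n=13, o=14: +13·0.0833333° lon, +14·0.0416667° lat → SW at lon 115.083°, lat 80.5833°.
Cell spans 0.0833333° lon × 0.0416667° lat. Centre is SW corner plus half of each.
latitude 80.6042, longitude 115.1250.

80.6042, 115.1250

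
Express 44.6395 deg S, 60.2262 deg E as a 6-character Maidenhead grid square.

Offset from 180°W / 90°S: lon 240.2262°, lat 45.3605°.
Field: 240.2262/20 → 12 → M, 45.3605/10 → 4 → E; chars ME.
Square: 0.2262/2 → 0, 5.3605/1 → 5; chars 05.
Subsquare: 0.2262/0.0833333 → 2 → c, 0.3605/0.0416667 → 8 → i; chars ci.

ME05ci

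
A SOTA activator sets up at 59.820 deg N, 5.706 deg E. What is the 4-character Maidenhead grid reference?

JO29

Shift to the Maidenhead origin (180°W, 90°S): lon 185.71, lat 149.82.
Field: 185.71/20 → 9 → J, 149.82/10 → 14 → O; chars JO.
Square: 5.71/2 → 2, 9.82/1 → 9; chars 29.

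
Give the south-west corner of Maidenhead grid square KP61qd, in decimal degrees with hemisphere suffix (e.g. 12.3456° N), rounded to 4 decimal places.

61.1250° N, 33.3333° E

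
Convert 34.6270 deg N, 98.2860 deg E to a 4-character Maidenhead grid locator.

Shift to the Maidenhead origin (180°W, 90°S): lon 278.29, lat 124.63.
Field (20°×10°, letters A–R): lon ⌊278.29/20⌋ = 13 → N; lat ⌊124.63/10⌋ = 12 → M.
Square (2°×1°, digits 0–9): lon ⌊18.29/2⌋ = 9; lat ⌊4.63/1⌋ = 4.

NM94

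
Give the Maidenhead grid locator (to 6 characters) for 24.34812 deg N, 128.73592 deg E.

PL44ii

Offset from 180°W / 90°S: lon 308.7359°, lat 114.3481°.
Field: 308.7359/20 → 15 → P, 114.3481/10 → 11 → L; chars PL.
Square: 8.7359/2 → 4, 4.3481/1 → 4; chars 44.
Subsquare: 0.7359/0.0833333 → 8 → i, 0.3481/0.0416667 → 8 → i; chars ii.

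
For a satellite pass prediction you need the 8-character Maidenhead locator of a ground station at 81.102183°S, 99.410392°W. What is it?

EA08hv05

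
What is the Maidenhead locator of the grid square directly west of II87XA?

II87wa

Longitude subsquare x = 23; −1 → 22 = w.
The latitude characters are unchanged.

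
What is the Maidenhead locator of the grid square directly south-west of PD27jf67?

PD27jf56

Longitude extended square 6; −1 → 5.
Latitude extended square 7; −1 → 6.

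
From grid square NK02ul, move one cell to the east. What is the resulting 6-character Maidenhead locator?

NK02vl

Longitude subsquare u = 20; +1 → 21 = v.
The latitude characters are unchanged.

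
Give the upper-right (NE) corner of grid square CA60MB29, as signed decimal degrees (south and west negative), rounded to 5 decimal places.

Field C=2, A=0: +2·20° lon, +0·10° lat → SW at lon -140°, lat -90°.
Square 6, 0: +6·2° lon, +0·1° lat → SW at lon -128°, lat -90°.
Subsquare m=12, b=1: +12·0.0833333° lon, +1·0.0416667° lat → SW at lon -127°, lat -89.9583°.
Extended square 2, 9: +2·0.00833333° lon, +9·0.00416667° lat → SW at lon -126.983°, lat -89.9208°.
Cell spans 0.00833333° lon × 0.00416667° lat. NE corner is SW corner plus one full cell.
latitude -89.91667, longitude -126.97500.

-89.91667, -126.97500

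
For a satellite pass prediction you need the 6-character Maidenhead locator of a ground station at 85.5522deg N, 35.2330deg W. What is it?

Shift to the Maidenhead origin (180°W, 90°S): lon 144.7670, lat 175.5522.
Field (20°×10°, letters A–R): 144.7670/20 → 7 → H, 175.5522/10 → 17 → R; chars HR.
Square (2°×1°, digits 0–9): 4.7670/2 → 2, 5.5522/1 → 5; chars 25.
Subsquare (5′×2.5′, letters a–x): 0.7670/0.0833333 → 9 → j, 0.5522/0.0416667 → 13 → n; chars jn.

HR25jn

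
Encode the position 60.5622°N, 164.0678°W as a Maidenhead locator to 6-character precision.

AP70xn

Shift to the Maidenhead origin (180°W, 90°S): lon 15.9322, lat 150.5622.
Field (20°×10°, letters A–R): lon ⌊15.9322/20⌋ = 0 → A; lat ⌊150.5622/10⌋ = 15 → P.
Square (2°×1°, digits 0–9): lon ⌊15.9322/2⌋ = 7; lat ⌊0.5622/1⌋ = 0.
Subsquare (5′×2.5′, letters a–x): lon ⌊1.9322/0.0833333⌋ = 23 → x; lat ⌊0.5622/0.0416667⌋ = 13 → n.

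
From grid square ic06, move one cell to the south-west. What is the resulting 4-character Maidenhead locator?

Longitude square 0; −1 → -1, wraps to 9, carry into field.
Longitude field I = 8; −1 → 7 = H.
Latitude square 6; −1 → 5.

HC95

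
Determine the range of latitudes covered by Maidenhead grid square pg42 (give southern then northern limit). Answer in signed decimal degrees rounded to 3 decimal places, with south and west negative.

Field P=15, G=6: +15·20° lon, +6·10° lat → SW at lon 120°, lat -30°.
Square 4, 2: +4·2° lon, +2·1° lat → SW at lon 128°, lat -28°.
Cell spans 2° lon × 1° lat.
south -28.000, north -27.000.

-28.000, -27.000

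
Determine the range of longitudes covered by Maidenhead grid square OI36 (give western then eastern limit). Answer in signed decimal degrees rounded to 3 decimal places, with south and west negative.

106.000, 108.000

Field O=14, I=8: +14·20° lon, +8·10° lat → SW at lon 100°, lat -10°.
Square 3, 6: +3·2° lon, +6·1° lat → SW at lon 106°, lat -4°.
Cell spans 2° lon × 1° lat.
west 106.000, east 108.000.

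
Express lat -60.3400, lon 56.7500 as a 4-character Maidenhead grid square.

Shift to the Maidenhead origin (180°W, 90°S): lon 236.75, lat 29.66.
Field: 236.75/20 → 11 → L, 29.66/10 → 2 → C; chars LC.
Square: 16.75/2 → 8, 9.66/1 → 9; chars 89.

LC89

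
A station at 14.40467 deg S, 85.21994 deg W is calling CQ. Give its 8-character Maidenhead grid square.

EH75jo32

Add 180° to longitude and 90° to latitude: 94.78006, 75.59533.
Field (20°×10°, letters A–R): 94.78006/20 → 4 → E, 75.59533/10 → 7 → H; chars EH.
Square (2°×1°, digits 0–9): 14.78006/2 → 7, 5.59533/1 → 5; chars 75.
Subsquare (5′×2.5′, letters a–x): 0.78006/0.0833333 → 9 → j, 0.59533/0.0416667 → 14 → o; chars jo.
Extended square (30″×15″, digits 0–9): 0.03006/0.00833333 → 3, 0.01200/0.00416667 → 2; chars 32.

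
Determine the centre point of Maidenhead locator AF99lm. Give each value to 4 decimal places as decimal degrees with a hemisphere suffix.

30.4792° S, 161.0417° W

Field A=0, F=5: +0·20° lon, +5·10° lat → SW at lon -180°, lat -40°.
Square 9, 9: +9·2° lon, +9·1° lat → SW at lon -162°, lat -31°.
Subsquare l=11, m=12: +11·0.0833333° lon, +12·0.0416667° lat → SW at lon -161.083°, lat -30.5°.
Cell spans 0.0833333° lon × 0.0416667° lat. Centre is SW corner plus half of each.
latitude 30.4792° S, longitude 161.0417° W.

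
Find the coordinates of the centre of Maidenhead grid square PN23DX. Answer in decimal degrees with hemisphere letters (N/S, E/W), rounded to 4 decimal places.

43.9792° N, 124.2917° E

Field P=15, N=13: +15·20° lon, +13·10° lat → SW at lon 120°, lat 40°.
Square 2, 3: +2·2° lon, +3·1° lat → SW at lon 124°, lat 43°.
Subsquare d=3, x=23: +3·0.0833333° lon, +23·0.0416667° lat → SW at lon 124.25°, lat 43.9583°.
Cell spans 0.0833333° lon × 0.0416667° lat. Centre is SW corner plus half of each.
latitude 43.9792° N, longitude 124.2917° E.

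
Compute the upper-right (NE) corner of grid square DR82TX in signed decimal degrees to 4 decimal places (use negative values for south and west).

83.0000, -102.3333

Field D=3, R=17: +3·20° lon, +17·10° lat → SW at lon -120°, lat 80°.
Square 8, 2: +8·2° lon, +2·1° lat → SW at lon -104°, lat 82°.
Subsquare t=19, x=23: +19·0.0833333° lon, +23·0.0416667° lat → SW at lon -102.417°, lat 82.9583°.
Cell spans 0.0833333° lon × 0.0416667° lat. NE corner is SW corner plus one full cell.
latitude 83.0000, longitude -102.3333.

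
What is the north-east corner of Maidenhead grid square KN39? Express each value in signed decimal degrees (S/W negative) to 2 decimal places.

Field K=10, N=13: +10·20° lon, +13·10° lat → SW at lon 20°, lat 40°.
Square 3, 9: +3·2° lon, +9·1° lat → SW at lon 26°, lat 49°.
Cell spans 2° lon × 1° lat. NE corner is SW corner plus one full cell.
latitude 50.00, longitude 28.00.

50.00, 28.00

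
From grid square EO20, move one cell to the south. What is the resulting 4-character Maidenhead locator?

EN29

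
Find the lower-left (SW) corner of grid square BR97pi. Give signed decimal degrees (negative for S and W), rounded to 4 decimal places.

Field B=1, R=17: +1·20° lon, +17·10° lat → SW at lon -160°, lat 80°.
Square 9, 7: +9·2° lon, +7·1° lat → SW at lon -142°, lat 87°.
Subsquare p=15, i=8: +15·0.0833333° lon, +8·0.0416667° lat → SW at lon -140.75°, lat 87.3333°.
latitude 87.3333, longitude -140.7500.

87.3333, -140.7500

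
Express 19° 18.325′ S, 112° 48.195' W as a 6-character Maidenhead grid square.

DH30oq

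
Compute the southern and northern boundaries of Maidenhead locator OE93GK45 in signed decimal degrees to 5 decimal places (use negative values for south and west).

-46.56250, -46.55833

Field O=14, E=4: +14·20° lon, +4·10° lat → SW at lon 100°, lat -50°.
Square 9, 3: +9·2° lon, +3·1° lat → SW at lon 118°, lat -47°.
Subsquare g=6, k=10: +6·0.0833333° lon, +10·0.0416667° lat → SW at lon 118.5°, lat -46.5833°.
Extended square 4, 5: +4·0.00833333° lon, +5·0.00416667° lat → SW at lon 118.533°, lat -46.5625°.
Cell spans 0.00833333° lon × 0.00416667° lat.
south -46.56250, north -46.55833.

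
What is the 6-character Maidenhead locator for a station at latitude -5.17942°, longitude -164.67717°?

AI74pt

Shift to the Maidenhead origin (180°W, 90°S): lon 15.3228, lat 84.8206.
Field: 15.3228/20 → 0 → A, 84.8206/10 → 8 → I; chars AI.
Square: 15.3228/2 → 7, 4.8206/1 → 4; chars 74.
Subsquare: 1.3228/0.0833333 → 15 → p, 0.8206/0.0416667 → 19 → t; chars pt.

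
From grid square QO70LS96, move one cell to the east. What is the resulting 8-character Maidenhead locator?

Longitude extended square 9; +1 → 10, wraps to 0, carry into subsquare.
Longitude subsquare l = 11; +1 → 12 = m.
The latitude characters are unchanged.

QO70ms06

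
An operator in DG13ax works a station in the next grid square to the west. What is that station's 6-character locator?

Longitude subsquare a = 0; −1 → -1, wraps to 23 = x, carry into square.
Longitude square 1; −1 → 0.
The latitude characters are unchanged.

DG03xx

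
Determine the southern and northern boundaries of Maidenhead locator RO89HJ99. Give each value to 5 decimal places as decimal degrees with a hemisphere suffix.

59.41250° N, 59.41667° N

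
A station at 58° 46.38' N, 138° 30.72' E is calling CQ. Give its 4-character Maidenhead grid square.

Offset from 180°W / 90°S: lon 318.51°, lat 148.77°.
Field: 318.51/20 → 15 → P, 148.77/10 → 14 → O; chars PO.
Square: 18.51/2 → 9, 8.77/1 → 8; chars 98.

PO98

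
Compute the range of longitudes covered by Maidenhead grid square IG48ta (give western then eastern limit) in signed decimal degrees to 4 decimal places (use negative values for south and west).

-10.4167, -10.3333

Field I=8, G=6: +8·20° lon, +6·10° lat → SW at lon -20°, lat -30°.
Square 4, 8: +4·2° lon, +8·1° lat → SW at lon -12°, lat -22°.
Subsquare t=19, a=0: +19·0.0833333° lon, +0·0.0416667° lat → SW at lon -10.4167°, lat -22°.
Cell spans 0.0833333° lon × 0.0416667° lat.
west -10.4167, east -10.3333.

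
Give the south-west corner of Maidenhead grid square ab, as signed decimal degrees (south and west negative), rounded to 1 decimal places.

-80.0, -180.0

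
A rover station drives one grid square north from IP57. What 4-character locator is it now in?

Latitude square 7; +1 → 8.
The longitude characters are unchanged.

IP58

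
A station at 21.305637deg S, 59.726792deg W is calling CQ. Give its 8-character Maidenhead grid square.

Add 180° to longitude and 90° to latitude: 120.27321, 68.69436.
Field: lon ⌊120.27321/20⌋ = 6 → G; lat ⌊68.69436/10⌋ = 6 → G.
Square: lon ⌊0.27321/2⌋ = 0; lat ⌊8.69436/1⌋ = 8.
Subsquare: lon ⌊0.27321/0.0833333⌋ = 3 → d; lat ⌊0.69436/0.0416667⌋ = 16 → q.
Extended square: lon ⌊0.02321/0.00833333⌋ = 2; lat ⌊0.02770/0.00416667⌋ = 6.

GG08dq26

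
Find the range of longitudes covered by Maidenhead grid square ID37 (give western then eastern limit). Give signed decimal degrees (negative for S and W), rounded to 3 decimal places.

-14.000, -12.000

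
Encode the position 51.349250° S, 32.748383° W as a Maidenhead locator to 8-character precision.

HD38pp06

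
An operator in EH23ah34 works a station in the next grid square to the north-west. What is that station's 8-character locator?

EH23ah25

Longitude extended square 3; −1 → 2.
Latitude extended square 4; +1 → 5.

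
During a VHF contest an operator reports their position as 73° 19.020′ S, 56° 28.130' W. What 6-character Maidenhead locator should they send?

GB16sq

Add 180° to longitude and 90° to latitude: 123.5312, 16.6830.
Field: 123.5312/20 → 6 → G, 16.6830/10 → 1 → B; chars GB.
Square: 3.5312/2 → 1, 6.6830/1 → 6; chars 16.
Subsquare: 1.5312/0.0833333 → 18 → s, 0.6830/0.0416667 → 16 → q; chars sq.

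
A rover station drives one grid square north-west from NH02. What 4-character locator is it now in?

MH93

Longitude square 0; −1 → -1, wraps to 9, carry into field.
Longitude field N = 13; −1 → 12 = M.
Latitude square 2; +1 → 3.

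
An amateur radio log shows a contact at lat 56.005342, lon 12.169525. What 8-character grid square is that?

JO66ca01

Shift to the Maidenhead origin (180°W, 90°S): lon 192.16952, lat 146.00534.
Field (20°×10°, letters A–R): lon ⌊192.16952/20⌋ = 9 → J; lat ⌊146.00534/10⌋ = 14 → O.
Square (2°×1°, digits 0–9): lon ⌊12.16952/2⌋ = 6; lat ⌊6.00534/1⌋ = 6.
Subsquare (5′×2.5′, letters a–x): lon ⌊0.16952/0.0833333⌋ = 2 → c; lat ⌊0.00534/0.0416667⌋ = 0 → a.
Extended square (30″×15″, digits 0–9): lon ⌊0.00286/0.00833333⌋ = 0; lat ⌊0.00534/0.00416667⌋ = 1.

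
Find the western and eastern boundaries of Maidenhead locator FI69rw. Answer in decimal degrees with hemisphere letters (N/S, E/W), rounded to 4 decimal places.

66.5833° W, 66.5000° W

Field F=5, I=8: +5·20° lon, +8·10° lat → SW at lon -80°, lat -10°.
Square 6, 9: +6·2° lon, +9·1° lat → SW at lon -68°, lat -1°.
Subsquare r=17, w=22: +17·0.0833333° lon, +22·0.0416667° lat → SW at lon -66.5833°, lat -0.0833333°.
Cell spans 0.0833333° lon × 0.0416667° lat.
west 66.5833° W, east 66.5000° W.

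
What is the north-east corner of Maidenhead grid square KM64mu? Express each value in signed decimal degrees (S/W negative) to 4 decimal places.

34.8750, 33.0833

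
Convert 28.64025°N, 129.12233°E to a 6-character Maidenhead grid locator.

Offset from 180°W / 90°S: lon 309.1223°, lat 118.6403°.
Field (20°×10°, letters A–R): 309.1223/20 → 15 → P, 118.6403/10 → 11 → L; chars PL.
Square (2°×1°, digits 0–9): 9.1223/2 → 4, 8.6403/1 → 8; chars 48.
Subsquare (5′×2.5′, letters a–x): 1.1223/0.0833333 → 13 → n, 0.6403/0.0416667 → 15 → p; chars np.

PL48np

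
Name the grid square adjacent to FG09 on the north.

FH00

Latitude square 9; +1 → 10, wraps to 0, carry into field.
Latitude field G = 6; +1 → 7 = H.
The longitude characters are unchanged.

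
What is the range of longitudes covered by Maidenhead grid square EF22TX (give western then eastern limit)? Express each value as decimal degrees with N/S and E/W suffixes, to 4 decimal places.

94.4167° W, 94.3333° W

Field E=4, F=5: +4·20° lon, +5·10° lat → SW at lon -100°, lat -40°.
Square 2, 2: +2·2° lon, +2·1° lat → SW at lon -96°, lat -38°.
Subsquare t=19, x=23: +19·0.0833333° lon, +23·0.0416667° lat → SW at lon -94.4167°, lat -37.0417°.
Cell spans 0.0833333° lon × 0.0416667° lat.
west 94.4167° W, east 94.3333° W.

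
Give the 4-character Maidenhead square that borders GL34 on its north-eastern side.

Longitude square 3; +1 → 4.
Latitude square 4; +1 → 5.

GL45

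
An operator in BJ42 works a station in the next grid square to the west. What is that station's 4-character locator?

Longitude square 4; −1 → 3.
The latitude characters are unchanged.

BJ32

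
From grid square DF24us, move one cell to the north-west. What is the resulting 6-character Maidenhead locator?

DF24tt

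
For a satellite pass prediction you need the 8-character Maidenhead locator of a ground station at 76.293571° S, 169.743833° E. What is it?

Offset from 180°W / 90°S: lon 349.74383°, lat 13.70643°.
Field (20°×10°, letters A–R): 349.74383/20 → 17 → R, 13.70643/10 → 1 → B; chars RB.
Square (2°×1°, digits 0–9): 9.74383/2 → 4, 3.70643/1 → 3; chars 43.
Subsquare (5′×2.5′, letters a–x): 1.74383/0.0833333 → 20 → u, 0.70643/0.0416667 → 16 → q; chars uq.
Extended square (30″×15″, digits 0–9): 0.07717/0.00833333 → 9, 0.03976/0.00416667 → 9; chars 99.

RB43uq99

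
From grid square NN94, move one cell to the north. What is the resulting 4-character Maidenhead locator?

Latitude square 4; +1 → 5.
The longitude characters are unchanged.

NN95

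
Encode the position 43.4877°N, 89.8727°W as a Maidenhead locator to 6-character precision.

Offset from 180°W / 90°S: lon 90.1273°, lat 133.4877°.
Field: 90.1273/20 → 4 → E, 133.4877/10 → 13 → N; chars EN.
Square: 10.1273/2 → 5, 3.4877/1 → 3; chars 53.
Subsquare: 0.1273/0.0833333 → 1 → b, 0.4877/0.0416667 → 11 → l; chars bl.

EN53bl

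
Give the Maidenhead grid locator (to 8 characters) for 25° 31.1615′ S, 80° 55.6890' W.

Offset from 180°W / 90°S: lon 99.07185°, lat 64.48064°.
Field: lon ⌊99.07185/20⌋ = 4 → E; lat ⌊64.48064/10⌋ = 6 → G.
Square: lon ⌊19.07185/2⌋ = 9; lat ⌊4.48064/1⌋ = 4.
Subsquare: lon ⌊1.07185/0.0833333⌋ = 12 → m; lat ⌊0.48064/0.0416667⌋ = 11 → l.
Extended square: lon ⌊0.07185/0.00833333⌋ = 8; lat ⌊0.02231/0.00416667⌋ = 5.

EG94ml85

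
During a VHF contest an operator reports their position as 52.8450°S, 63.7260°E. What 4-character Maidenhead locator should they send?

MD17

Offset from 180°W / 90°S: lon 243.73°, lat 37.16°.
Field: lon ⌊243.73/20⌋ = 12 → M; lat ⌊37.16/10⌋ = 3 → D.
Square: lon ⌊3.73/2⌋ = 1; lat ⌊7.16/1⌋ = 7.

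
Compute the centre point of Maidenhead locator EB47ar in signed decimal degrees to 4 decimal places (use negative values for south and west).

Field E=4, B=1: +4·20° lon, +1·10° lat → SW at lon -100°, lat -80°.
Square 4, 7: +4·2° lon, +7·1° lat → SW at lon -92°, lat -73°.
Subsquare a=0, r=17: +0·0.0833333° lon, +17·0.0416667° lat → SW at lon -92°, lat -72.2917°.
Cell spans 0.0833333° lon × 0.0416667° lat. Centre is SW corner plus half of each.
latitude -72.2708, longitude -91.9583.

-72.2708, -91.9583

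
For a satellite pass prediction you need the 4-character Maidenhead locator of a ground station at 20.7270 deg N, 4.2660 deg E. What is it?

JL20

Shift to the Maidenhead origin (180°W, 90°S): lon 184.27, lat 110.73.
Field (20°×10°, letters A–R): lon ⌊184.27/20⌋ = 9 → J; lat ⌊110.73/10⌋ = 11 → L.
Square (2°×1°, digits 0–9): lon ⌊4.27/2⌋ = 2; lat ⌊0.73/1⌋ = 0.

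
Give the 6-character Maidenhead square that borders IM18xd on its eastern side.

Longitude subsquare x = 23; +1 → 24, wraps to 0 = a, carry into square.
Longitude square 1; +1 → 2.
The latitude characters are unchanged.

IM28ad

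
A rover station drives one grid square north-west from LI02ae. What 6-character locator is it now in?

KI92xf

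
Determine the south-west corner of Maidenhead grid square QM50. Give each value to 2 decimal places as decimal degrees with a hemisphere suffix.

Field Q=16, M=12: +16·20° lon, +12·10° lat → SW at lon 140°, lat 30°.
Square 5, 0: +5·2° lon, +0·1° lat → SW at lon 150°, lat 30°.
latitude 30.00° N, longitude 150.00° E.

30.00° N, 150.00° E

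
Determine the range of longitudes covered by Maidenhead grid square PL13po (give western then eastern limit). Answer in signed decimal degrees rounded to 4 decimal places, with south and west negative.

123.2500, 123.3333

Field P=15, L=11: +15·20° lon, +11·10° lat → SW at lon 120°, lat 20°.
Square 1, 3: +1·2° lon, +3·1° lat → SW at lon 122°, lat 23°.
Subsquare p=15, o=14: +15·0.0833333° lon, +14·0.0416667° lat → SW at lon 123.25°, lat 23.5833°.
Cell spans 0.0833333° lon × 0.0416667° lat.
west 123.2500, east 123.3333.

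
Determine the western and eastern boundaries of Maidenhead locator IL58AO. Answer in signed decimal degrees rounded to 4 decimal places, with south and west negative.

-10.0000, -9.9167

Field I=8, L=11: +8·20° lon, +11·10° lat → SW at lon -20°, lat 20°.
Square 5, 8: +5·2° lon, +8·1° lat → SW at lon -10°, lat 28°.
Subsquare a=0, o=14: +0·0.0833333° lon, +14·0.0416667° lat → SW at lon -10°, lat 28.5833°.
Cell spans 0.0833333° lon × 0.0416667° lat.
west -10.0000, east -9.9167.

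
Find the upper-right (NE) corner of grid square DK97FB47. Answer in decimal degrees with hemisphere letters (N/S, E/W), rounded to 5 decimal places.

17.07500° N, 101.54167° W

Field D=3, K=10: +3·20° lon, +10·10° lat → SW at lon -120°, lat 10°.
Square 9, 7: +9·2° lon, +7·1° lat → SW at lon -102°, lat 17°.
Subsquare f=5, b=1: +5·0.0833333° lon, +1·0.0416667° lat → SW at lon -101.583°, lat 17.0417°.
Extended square 4, 7: +4·0.00833333° lon, +7·0.00416667° lat → SW at lon -101.55°, lat 17.0708°.
Cell spans 0.00833333° lon × 0.00416667° lat. NE corner is SW corner plus one full cell.
latitude 17.07500° N, longitude 101.54167° W.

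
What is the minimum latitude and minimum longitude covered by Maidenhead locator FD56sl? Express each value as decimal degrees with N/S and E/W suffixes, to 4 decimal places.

Field F=5, D=3: +5·20° lon, +3·10° lat → SW at lon -80°, lat -60°.
Square 5, 6: +5·2° lon, +6·1° lat → SW at lon -70°, lat -54°.
Subsquare s=18, l=11: +18·0.0833333° lon, +11·0.0416667° lat → SW at lon -68.5°, lat -53.5417°.
latitude 53.5417° S, longitude 68.5000° W.

53.5417° S, 68.5000° W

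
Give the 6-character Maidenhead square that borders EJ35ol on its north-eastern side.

EJ35pm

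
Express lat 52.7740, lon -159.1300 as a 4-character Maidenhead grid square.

BO02

Offset from 180°W / 90°S: lon 20.87°, lat 142.77°.
Field: lon ⌊20.87/20⌋ = 1 → B; lat ⌊142.77/10⌋ = 14 → O.
Square: lon ⌊0.87/2⌋ = 0; lat ⌊2.77/1⌋ = 2.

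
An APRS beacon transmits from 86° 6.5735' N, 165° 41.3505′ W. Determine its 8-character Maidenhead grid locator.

AR76dc76

Offset from 180°W / 90°S: lon 14.31082°, lat 176.10956°.
Field (20°×10°, letters A–R): 14.31082/20 → 0 → A, 176.10956/10 → 17 → R; chars AR.
Square (2°×1°, digits 0–9): 14.31082/2 → 7, 6.10956/1 → 6; chars 76.
Subsquare (5′×2.5′, letters a–x): 0.31082/0.0833333 → 3 → d, 0.10956/0.0416667 → 2 → c; chars dc.
Extended square (30″×15″, digits 0–9): 0.06082/0.00833333 → 7, 0.02622/0.00416667 → 6; chars 76.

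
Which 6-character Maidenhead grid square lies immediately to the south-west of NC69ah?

Longitude subsquare a = 0; −1 → -1, wraps to 23 = x, carry into square.
Longitude square 6; −1 → 5.
Latitude subsquare h = 7; −1 → 6 = g.

NC59xg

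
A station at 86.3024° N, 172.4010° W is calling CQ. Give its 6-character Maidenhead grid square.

AR36th

Shift to the Maidenhead origin (180°W, 90°S): lon 7.5990, lat 176.3024.
Field: lon ⌊7.5990/20⌋ = 0 → A; lat ⌊176.3024/10⌋ = 17 → R.
Square: lon ⌊7.5990/2⌋ = 3; lat ⌊6.3024/1⌋ = 6.
Subsquare: lon ⌊1.5990/0.0833333⌋ = 19 → t; lat ⌊0.3024/0.0416667⌋ = 7 → h.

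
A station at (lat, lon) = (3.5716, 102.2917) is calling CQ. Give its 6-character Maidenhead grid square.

OJ13dn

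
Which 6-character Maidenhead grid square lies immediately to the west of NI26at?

NI16xt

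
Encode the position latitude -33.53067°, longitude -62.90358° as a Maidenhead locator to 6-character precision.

FF86nl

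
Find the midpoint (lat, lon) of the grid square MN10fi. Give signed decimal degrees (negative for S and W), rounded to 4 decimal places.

40.3542, 62.4583

Field M=12, N=13: +12·20° lon, +13·10° lat → SW at lon 60°, lat 40°.
Square 1, 0: +1·2° lon, +0·1° lat → SW at lon 62°, lat 40°.
Subsquare f=5, i=8: +5·0.0833333° lon, +8·0.0416667° lat → SW at lon 62.4167°, lat 40.3333°.
Cell spans 0.0833333° lon × 0.0416667° lat. Centre is SW corner plus half of each.
latitude 40.3542, longitude 62.4583.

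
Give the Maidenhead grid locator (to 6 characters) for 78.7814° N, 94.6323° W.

Offset from 180°W / 90°S: lon 85.3677°, lat 168.7814°.
Field: 85.3677/20 → 4 → E, 168.7814/10 → 16 → Q; chars EQ.
Square: 5.3677/2 → 2, 8.7814/1 → 8; chars 28.
Subsquare: 1.3677/0.0833333 → 16 → q, 0.7814/0.0416667 → 18 → s; chars qs.

EQ28qs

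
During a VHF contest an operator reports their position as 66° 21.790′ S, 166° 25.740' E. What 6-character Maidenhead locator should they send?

RC33fp

Shift to the Maidenhead origin (180°W, 90°S): lon 346.4290, lat 23.6368.
Field (20°×10°, letters A–R): 346.4290/20 → 17 → R, 23.6368/10 → 2 → C; chars RC.
Square (2°×1°, digits 0–9): 6.4290/2 → 3, 3.6368/1 → 3; chars 33.
Subsquare (5′×2.5′, letters a–x): 0.4290/0.0833333 → 5 → f, 0.6368/0.0416667 → 15 → p; chars fp.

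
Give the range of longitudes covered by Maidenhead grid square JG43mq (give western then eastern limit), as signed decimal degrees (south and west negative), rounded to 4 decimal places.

9.0000, 9.0833

Field J=9, G=6: +9·20° lon, +6·10° lat → SW at lon 0°, lat -30°.
Square 4, 3: +4·2° lon, +3·1° lat → SW at lon 8°, lat -27°.
Subsquare m=12, q=16: +12·0.0833333° lon, +16·0.0416667° lat → SW at lon 9°, lat -26.3333°.
Cell spans 0.0833333° lon × 0.0416667° lat.
west 9.0000, east 9.0833.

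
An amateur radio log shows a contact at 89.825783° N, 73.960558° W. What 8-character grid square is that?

Shift to the Maidenhead origin (180°W, 90°S): lon 106.03944, lat 179.82578.
Field: 106.03944/20 → 5 → F, 179.82578/10 → 17 → R; chars FR.
Square: 6.03944/2 → 3, 9.82578/1 → 9; chars 39.
Subsquare: 0.03944/0.0833333 → 0 → a, 0.82578/0.0416667 → 19 → t; chars at.
Extended square: 0.03944/0.00833333 → 4, 0.03412/0.00416667 → 8; chars 48.

FR39at48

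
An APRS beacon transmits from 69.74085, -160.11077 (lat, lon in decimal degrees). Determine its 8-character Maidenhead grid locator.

AP99wr67

Shift to the Maidenhead origin (180°W, 90°S): lon 19.88923, lat 159.74085.
Field: 19.88923/20 → 0 → A, 159.74085/10 → 15 → P; chars AP.
Square: 19.88923/2 → 9, 9.74085/1 → 9; chars 99.
Subsquare: 1.88923/0.0833333 → 22 → w, 0.74085/0.0416667 → 17 → r; chars wr.
Extended square: 0.05590/0.00833333 → 6, 0.03252/0.00416667 → 7; chars 67.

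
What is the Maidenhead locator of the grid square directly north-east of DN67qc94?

DN67rc05

Longitude extended square 9; +1 → 10, wraps to 0, carry into subsquare.
Longitude subsquare q = 16; +1 → 17 = r.
Latitude extended square 4; +1 → 5.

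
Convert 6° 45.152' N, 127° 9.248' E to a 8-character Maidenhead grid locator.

Add 180° to longitude and 90° to latitude: 307.15413, 96.75253.
Field (20°×10°, letters A–R): lon ⌊307.15413/20⌋ = 15 → P; lat ⌊96.75253/10⌋ = 9 → J.
Square (2°×1°, digits 0–9): lon ⌊7.15413/2⌋ = 3; lat ⌊6.75253/1⌋ = 6.
Subsquare (5′×2.5′, letters a–x): lon ⌊1.15413/0.0833333⌋ = 13 → n; lat ⌊0.75253/0.0416667⌋ = 18 → s.
Extended square (30″×15″, digits 0–9): lon ⌊0.07080/0.00833333⌋ = 8; lat ⌊0.00253/0.00416667⌋ = 0.

PJ36ns80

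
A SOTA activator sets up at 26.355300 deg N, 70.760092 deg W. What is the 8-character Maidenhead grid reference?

Add 180° to longitude and 90° to latitude: 109.23991, 116.35530.
Field: lon ⌊109.23991/20⌋ = 5 → F; lat ⌊116.35530/10⌋ = 11 → L.
Square: lon ⌊9.23991/2⌋ = 4; lat ⌊6.35530/1⌋ = 6.
Subsquare: lon ⌊1.23991/0.0833333⌋ = 14 → o; lat ⌊0.35530/0.0416667⌋ = 8 → i.
Extended square: lon ⌊0.07324/0.00833333⌋ = 8; lat ⌊0.02197/0.00416667⌋ = 5.

FL46oi85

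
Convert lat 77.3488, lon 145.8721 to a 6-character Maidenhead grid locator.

Offset from 180°W / 90°S: lon 325.8721°, lat 167.3488°.
Field: lon ⌊325.8721/20⌋ = 16 → Q; lat ⌊167.3488/10⌋ = 16 → Q.
Square: lon ⌊5.8721/2⌋ = 2; lat ⌊7.3488/1⌋ = 7.
Subsquare: lon ⌊1.8721/0.0833333⌋ = 22 → w; lat ⌊0.3488/0.0416667⌋ = 8 → i.

QQ27wi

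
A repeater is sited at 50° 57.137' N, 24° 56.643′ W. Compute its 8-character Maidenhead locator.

HO70mw68

Shift to the Maidenhead origin (180°W, 90°S): lon 155.05595, lat 140.95228.
Field: lon ⌊155.05595/20⌋ = 7 → H; lat ⌊140.95228/10⌋ = 14 → O.
Square: lon ⌊15.05595/2⌋ = 7; lat ⌊0.95228/1⌋ = 0.
Subsquare: lon ⌊1.05595/0.0833333⌋ = 12 → m; lat ⌊0.95228/0.0416667⌋ = 22 → w.
Extended square: lon ⌊0.05595/0.00833333⌋ = 6; lat ⌊0.03562/0.00416667⌋ = 8.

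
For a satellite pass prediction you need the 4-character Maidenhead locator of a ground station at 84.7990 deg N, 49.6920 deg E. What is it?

Offset from 180°W / 90°S: lon 229.69°, lat 174.80°.
Field: lon ⌊229.69/20⌋ = 11 → L; lat ⌊174.80/10⌋ = 17 → R.
Square: lon ⌊9.69/2⌋ = 4; lat ⌊4.80/1⌋ = 4.

LR44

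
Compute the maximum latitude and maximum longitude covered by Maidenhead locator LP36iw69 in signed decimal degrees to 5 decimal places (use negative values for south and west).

66.95833, 46.72500

Field L=11, P=15: +11·20° lon, +15·10° lat → SW at lon 40°, lat 60°.
Square 3, 6: +3·2° lon, +6·1° lat → SW at lon 46°, lat 66°.
Subsquare i=8, w=22: +8·0.0833333° lon, +22·0.0416667° lat → SW at lon 46.6667°, lat 66.9167°.
Extended square 6, 9: +6·0.00833333° lon, +9·0.00416667° lat → SW at lon 46.7167°, lat 66.9542°.
Cell spans 0.00833333° lon × 0.00416667° lat. NE corner is SW corner plus one full cell.
latitude 66.95833, longitude 46.72500.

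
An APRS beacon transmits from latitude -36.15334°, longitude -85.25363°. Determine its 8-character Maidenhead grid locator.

Offset from 180°W / 90°S: lon 94.74637°, lat 53.84666°.
Field (20°×10°, letters A–R): 94.74637/20 → 4 → E, 53.84666/10 → 5 → F; chars EF.
Square (2°×1°, digits 0–9): 14.74637/2 → 7, 3.84666/1 → 3; chars 73.
Subsquare (5′×2.5′, letters a–x): 0.74637/0.0833333 → 8 → i, 0.84666/0.0416667 → 20 → u; chars iu.
Extended square (30″×15″, digits 0–9): 0.07970/0.00833333 → 9, 0.01333/0.00416667 → 3; chars 93.

EF73iu93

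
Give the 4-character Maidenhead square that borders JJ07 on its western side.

IJ97

Longitude square 0; −1 → -1, wraps to 9, carry into field.
Longitude field J = 9; −1 → 8 = I.
The latitude characters are unchanged.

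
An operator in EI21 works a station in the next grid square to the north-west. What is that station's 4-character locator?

Longitude square 2; −1 → 1.
Latitude square 1; +1 → 2.

EI12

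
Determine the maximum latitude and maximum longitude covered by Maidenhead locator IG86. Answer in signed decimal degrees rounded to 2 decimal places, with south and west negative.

Field I=8, G=6: +8·20° lon, +6·10° lat → SW at lon -20°, lat -30°.
Square 8, 6: +8·2° lon, +6·1° lat → SW at lon -4°, lat -24°.
Cell spans 2° lon × 1° lat. NE corner is SW corner plus one full cell.
latitude -23.00, longitude -2.00.

-23.00, -2.00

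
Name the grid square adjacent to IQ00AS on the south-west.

Longitude subsquare a = 0; −1 → -1, wraps to 23 = x, carry into square.
Longitude square 0; −1 → -1, wraps to 9, carry into field.
Longitude field I = 8; −1 → 7 = H.
Latitude subsquare s = 18; −1 → 17 = r.

HQ90xr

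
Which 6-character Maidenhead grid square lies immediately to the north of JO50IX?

JO51ia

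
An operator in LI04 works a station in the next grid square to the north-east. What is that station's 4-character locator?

Longitude square 0; +1 → 1.
Latitude square 4; +1 → 5.

LI15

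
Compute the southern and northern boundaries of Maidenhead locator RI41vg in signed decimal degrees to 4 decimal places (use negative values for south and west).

-8.7500, -8.7083

Field R=17, I=8: +17·20° lon, +8·10° lat → SW at lon 160°, lat -10°.
Square 4, 1: +4·2° lon, +1·1° lat → SW at lon 168°, lat -9°.
Subsquare v=21, g=6: +21·0.0833333° lon, +6·0.0416667° lat → SW at lon 169.75°, lat -8.75°.
Cell spans 0.0833333° lon × 0.0416667° lat.
south -8.7500, north -8.7083.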